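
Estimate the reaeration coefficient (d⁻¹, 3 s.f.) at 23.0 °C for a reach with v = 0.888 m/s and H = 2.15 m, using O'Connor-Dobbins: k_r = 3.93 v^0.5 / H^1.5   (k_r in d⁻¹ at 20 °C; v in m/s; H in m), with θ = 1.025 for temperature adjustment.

k_r ≈ 1.27 d⁻¹

k_r(20) = 3.93 × 0.888^0.5 / 2.15^1.5 = 3.93 × 0.9423 / 3.153 = 1.175 d⁻¹.
k_r(23.0) = 1.175 × 1.025^(23.0−20) = 1.175 × 1.077 = 1.265 d⁻¹.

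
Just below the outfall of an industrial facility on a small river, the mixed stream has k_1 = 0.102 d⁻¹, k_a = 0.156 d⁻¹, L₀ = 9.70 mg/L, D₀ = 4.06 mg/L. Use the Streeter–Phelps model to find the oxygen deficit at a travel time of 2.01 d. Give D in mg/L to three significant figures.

k_1 L₀/(k_a−k_1) = 0.102×9.70/(0.156−0.102) = 0.9894/0.05400 = 18.32 mg/L.
e^(−k_1 t) = e^(−0.102×2.010) = 0.8146; e^(−k_a t) = e^(−0.156×2.010) = 0.7308.
D = 18.32 × (0.8146 − 0.7308) + 4.06 × 0.7308 = 1.535 + 2.967 = 4.502 mg/L.

D ≈ 4.50 mg/L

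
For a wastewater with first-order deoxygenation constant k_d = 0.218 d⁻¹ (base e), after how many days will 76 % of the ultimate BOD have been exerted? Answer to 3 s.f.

y/L₀ = 1 − e^(−k_d t) = 0.76 ⇒ e^(−k_d t) = 0.240
t = −ln(0.240) / 0.218 = 1.427 / 0.218 = 6.546 d.

t ≈ 6.55 d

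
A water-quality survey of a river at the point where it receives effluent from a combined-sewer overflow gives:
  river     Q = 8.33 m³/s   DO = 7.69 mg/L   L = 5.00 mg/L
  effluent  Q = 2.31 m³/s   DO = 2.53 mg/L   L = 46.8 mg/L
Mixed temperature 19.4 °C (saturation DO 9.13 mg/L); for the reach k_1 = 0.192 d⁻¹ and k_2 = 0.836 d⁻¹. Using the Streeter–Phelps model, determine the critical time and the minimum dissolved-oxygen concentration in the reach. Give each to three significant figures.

Mixed DO = (8.33×7.69 + 2.31×2.53)/(8.33+2.31) = 69.90/10.64 = 6.570 mg/L.
Mixed L₀ = (8.33×5.00 + 2.31×46.8)/(10.64) = 149.8/10.64 = 14.07 mg/L.
Initial deficit D₀ = C_s − DO₀ = 9.13 − 6.570 = 2.560 mg/L.
t_c = (1/0.6440) ln[(0.836/0.192)(1 − 2.560×0.6440/(0.192×14.07))] = 1.553 × ln(1.698) = 0.8217 d.
D_c = (0.192/0.836) × 14.07 × e^(−0.192×0.8217) = 0.2297 × 14.07 × 0.8540 = 2.761 mg/L.
Minimum DO = 9.13 − 2.761 = 6.369 mg/L.

t_c ≈ 0.822 d; minimum DO ≈ 6.37 mg/L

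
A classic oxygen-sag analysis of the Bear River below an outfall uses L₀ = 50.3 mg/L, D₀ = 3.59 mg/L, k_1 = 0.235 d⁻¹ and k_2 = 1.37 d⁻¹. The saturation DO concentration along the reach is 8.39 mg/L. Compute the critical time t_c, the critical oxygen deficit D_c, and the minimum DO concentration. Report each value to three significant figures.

t_c ≈ 1.18 d; D_c ≈ 6.54 mg/L; min DO ≈ 1.85 mg/L

With k_2/k_1 = 5.830 and 1 − D₀(k_2−k_1)/(k_1 L₀) = 0.6553,
t_c = ln(5.830 × 0.6553) / (1.37 − 0.235) = ln(3.820) / 1.135 = 1.340/1.135 = 1.181 d.
D_c = (k_1/k_2) L₀ e^(−k_1 t_c) = (0.235/1.37) × 50.3 × e^(−0.235×1.181) = 0.1715 × 50.3 × 0.7577 = 6.537 mg/L.
Minimum DO = C_s − D_c = 8.39 − 6.537 = 1.853 mg/L.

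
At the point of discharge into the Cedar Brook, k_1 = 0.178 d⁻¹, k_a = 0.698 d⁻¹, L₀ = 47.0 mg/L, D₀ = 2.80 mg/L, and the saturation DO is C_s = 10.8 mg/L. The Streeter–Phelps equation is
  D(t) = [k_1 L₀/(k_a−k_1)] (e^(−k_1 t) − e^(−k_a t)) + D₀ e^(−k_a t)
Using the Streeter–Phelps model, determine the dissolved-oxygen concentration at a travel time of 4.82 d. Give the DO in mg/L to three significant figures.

k_1 L₀/(k_a−k_1) = 0.178×47.0/(0.698−0.178) = 8.366/0.5200 = 16.09 mg/L.
e^(−k_1 t) = e^(−0.178×4.820) = 0.4240; e^(−k_a t) = e^(−0.698×4.820) = 0.03458.
D = 16.09 × (0.4240 − 0.03458) + 2.80 × 0.03458 = 6.266 + 0.09684 = 6.362 mg/L.
DO = C_s − D = 10.8 − 6.362 = 4.438 mg/L.

DO ≈ 4.44 mg/L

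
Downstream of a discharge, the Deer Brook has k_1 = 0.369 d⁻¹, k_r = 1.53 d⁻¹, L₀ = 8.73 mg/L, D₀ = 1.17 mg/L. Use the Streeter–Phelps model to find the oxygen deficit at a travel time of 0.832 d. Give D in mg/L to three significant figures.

D ≈ 1.59 mg/L

k_1 L₀/(k_r−k_1) = 0.369×8.73/(1.53−0.369) = 3.221/1.161 = 2.775 mg/L.
e^(−k_1 t) = e^(−0.369×0.8320) = 0.7356; e^(−k_r t) = e^(−1.53×0.8320) = 0.2800.
D = 2.775 × (0.7356 − 0.2800) + 1.17 × 0.2800 = 1.264 + 0.3276 = 1.592 mg/L.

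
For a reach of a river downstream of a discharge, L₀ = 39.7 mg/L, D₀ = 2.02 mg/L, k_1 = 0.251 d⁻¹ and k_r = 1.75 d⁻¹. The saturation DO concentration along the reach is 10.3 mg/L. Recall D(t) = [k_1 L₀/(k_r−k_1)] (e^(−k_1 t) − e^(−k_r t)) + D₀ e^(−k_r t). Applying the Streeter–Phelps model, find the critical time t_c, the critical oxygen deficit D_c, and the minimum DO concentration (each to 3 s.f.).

At the critical point dD/dt = 0, so k_1 L₀ e^(−k_1 t) = k_r D. Substituting D(t) from the Streeter–Phelps equation and solving for t gives
t_c = ln[(k_r/k_1)(1 − D₀(k_r−k_1)/(k_1 L₀))] / (k_r−k_1).
Here k_r−k_1 = 1.499 d⁻¹ and 1 − D₀(k_r−k_1)/(k_1 L₀) = 1 − 2.02×1.499/(0.251×39.7) = 0.6961, so
t_c = ln(6.972 × 0.6961) / 1.499 = 1.580 / 1.499 = 1.054 d.
D_c = (k_1/k_r) L₀ e^(−k_1 t_c) = (0.251/1.75) × 39.7 × e^(−0.251×1.054) = 0.1434 × 39.7 × 0.7676 = 4.371 mg/L.
Minimum DO = C_s − D_c = 10.3 − 4.371 = 5.929 mg/L.

t_c ≈ 1.05 d; D_c ≈ 4.37 mg/L; min DO ≈ 5.93 mg/L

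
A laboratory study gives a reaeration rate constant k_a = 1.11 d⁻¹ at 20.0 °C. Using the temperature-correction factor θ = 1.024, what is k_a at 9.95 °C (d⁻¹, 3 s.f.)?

k_a ≈ 0.875 d⁻¹

k_a(T₂) = k_a(T₁) · θ^(T₂−T₁) = 1.11 × 1.024^(9.95−20.0)
= 1.11 × 1.024^-10.1 = 1.11 × 0.7879 = 0.8746 d⁻¹.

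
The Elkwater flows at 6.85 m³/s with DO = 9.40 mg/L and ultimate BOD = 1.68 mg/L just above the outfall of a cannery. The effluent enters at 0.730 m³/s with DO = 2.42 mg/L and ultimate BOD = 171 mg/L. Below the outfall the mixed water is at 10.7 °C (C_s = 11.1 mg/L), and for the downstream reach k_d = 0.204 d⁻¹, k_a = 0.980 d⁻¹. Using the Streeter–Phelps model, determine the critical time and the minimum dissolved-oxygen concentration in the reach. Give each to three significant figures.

Mixed DO = (6.85×9.40 + 0.730×2.42)/(6.85+0.730) = 66.16/7.580 = 8.728 mg/L.
Mixed L₀ = (6.85×1.68 + 0.730×171)/(7.580) = 136.3/7.580 = 17.99 mg/L.
Initial deficit D₀ = C_s − DO₀ = 11.1 − 8.728 = 2.372 mg/L.
t_c = (1/0.7760) ln[(0.980/0.204)(1 − 2.372×0.7760/(0.204×17.99))] = 1.289 × ln(2.394) = 1.125 d.
D_c = (0.204/0.980) × 17.99 × e^(−0.204×1.125) = 0.2082 × 17.99 × 0.7950 = 2.976 mg/L.
Minimum DO = 11.1 − 2.976 = 8.124 mg/L.

t_c ≈ 1.12 d; minimum DO ≈ 8.12 mg/L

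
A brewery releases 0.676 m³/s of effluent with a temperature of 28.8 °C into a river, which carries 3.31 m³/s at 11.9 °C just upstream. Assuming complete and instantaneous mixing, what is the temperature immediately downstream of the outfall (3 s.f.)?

14.8 °C

Flow-weighted mixing: C = (Q_r C_r + Q_w C_w)/(Q_r + Q_w)
= (3.31×11.9 + 0.676×28.8)/(3.31 + 0.676) = 58.86/3.986 = 14.77 °C.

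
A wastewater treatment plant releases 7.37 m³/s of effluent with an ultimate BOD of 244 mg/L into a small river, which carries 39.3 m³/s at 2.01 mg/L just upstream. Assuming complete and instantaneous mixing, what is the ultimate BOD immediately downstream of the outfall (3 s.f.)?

Flow-weighted mixing: C = (Q_r C_r + Q_w C_w)/(Q_r + Q_w)
= (39.3×2.01 + 7.37×244)/(39.3 + 7.37) = 1877/46.67 = 40.22 mg/L.

40.2 mg/L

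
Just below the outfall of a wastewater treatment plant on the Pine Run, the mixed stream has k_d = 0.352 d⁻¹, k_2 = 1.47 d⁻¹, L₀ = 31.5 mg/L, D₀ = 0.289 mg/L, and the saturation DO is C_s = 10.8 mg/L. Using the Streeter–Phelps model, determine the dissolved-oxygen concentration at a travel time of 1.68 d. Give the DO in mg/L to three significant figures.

DO ≈ 6.12 mg/L

k_d L₀/(k_2−k_d) = 0.352×31.5/(1.47−0.352) = 11.09/1.118 = 9.918 mg/L.
e^(−k_d t) = e^(−0.352×1.680) = 0.5536; e^(−k_2 t) = e^(−1.47×1.680) = 0.08462.
D = 9.918 × (0.5536 − 0.08462) + 0.289 × 0.08462 = 4.651 + 0.02445 = 4.675 mg/L.
DO = C_s − D = 10.8 − 4.675 = 6.125 mg/L.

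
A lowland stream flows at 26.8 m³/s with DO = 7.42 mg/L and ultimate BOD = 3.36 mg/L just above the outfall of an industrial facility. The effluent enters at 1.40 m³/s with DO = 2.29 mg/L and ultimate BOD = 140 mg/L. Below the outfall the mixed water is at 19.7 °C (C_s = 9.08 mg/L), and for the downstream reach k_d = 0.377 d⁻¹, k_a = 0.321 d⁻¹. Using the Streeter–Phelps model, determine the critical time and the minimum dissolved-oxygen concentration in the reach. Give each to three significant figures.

t_c ≈ 2.38 d; minimum DO ≈ 4.22 mg/L

Mixed DO = (26.8×7.42 + 1.40×2.29)/(26.8+1.40) = 202.1/28.20 = 7.165 mg/L.
Mixed L₀ = (26.8×3.36 + 1.40×140)/(28.20) = 286.0/28.20 = 10.14 mg/L.
Initial deficit D₀ = C_s − DO₀ = 9.08 − 7.165 = 1.915 mg/L.
t_c = (1/-0.05600) ln[(0.321/0.377)(1 − 1.915×-0.05600/(0.377×10.14))] = -17.86 × ln(0.8753) = 2.378 d.
D_c = (0.377/0.321) × 10.14 × e^(−0.377×2.378) = 1.174 × 10.14 × 0.4080 = 4.861 mg/L.
Minimum DO = 9.08 − 4.861 = 4.219 mg/L.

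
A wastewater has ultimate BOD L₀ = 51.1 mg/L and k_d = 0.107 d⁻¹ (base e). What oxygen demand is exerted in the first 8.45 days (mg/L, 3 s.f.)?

y ≈ 30.4 mg/L

y_t = L₀(1 − e^(−k_d t)) = 51.1 × (1 − e^(−0.107×8.45))
= 51.1 × (1 − 0.4049) = 51.1 × 0.5951 = 30.41 mg/L.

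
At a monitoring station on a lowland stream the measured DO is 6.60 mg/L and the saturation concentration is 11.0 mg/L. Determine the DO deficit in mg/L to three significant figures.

D = C_s − C = 11.0 − 6.60 = 4.40 mg/L.

D ≈ 4.40 mg/L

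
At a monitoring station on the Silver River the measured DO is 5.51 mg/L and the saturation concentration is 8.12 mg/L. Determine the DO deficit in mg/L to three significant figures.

D ≈ 2.61 mg/L

D = C_s − C = 8.12 − 5.51 = 2.61 mg/L.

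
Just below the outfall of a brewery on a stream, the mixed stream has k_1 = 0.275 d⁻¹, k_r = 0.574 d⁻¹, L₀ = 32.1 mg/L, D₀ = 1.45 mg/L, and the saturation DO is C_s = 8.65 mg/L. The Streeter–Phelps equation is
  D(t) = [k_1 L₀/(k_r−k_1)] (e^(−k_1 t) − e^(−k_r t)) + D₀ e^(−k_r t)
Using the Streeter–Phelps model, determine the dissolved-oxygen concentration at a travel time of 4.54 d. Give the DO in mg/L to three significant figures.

k_1 L₀/(k_r−k_1) = 0.275×32.1/(0.574−0.275) = 8.828/0.2990 = 29.52 mg/L.
e^(−k_1 t) = e^(−0.275×4.540) = 0.2869; e^(−k_r t) = e^(−0.574×4.540) = 0.07383.
D = 29.52 × (0.2869 − 0.07383) + 1.45 × 0.07383 = 6.292 + 0.1071 = 6.399 mg/L.
DO = C_s − D = 8.65 − 6.399 = 2.251 mg/L.

DO ≈ 2.25 mg/L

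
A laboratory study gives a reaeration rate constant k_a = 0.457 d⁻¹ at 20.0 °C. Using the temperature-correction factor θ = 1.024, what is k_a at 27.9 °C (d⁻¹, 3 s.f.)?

k_a(T₂) = k_a(T₁) · θ^(T₂−T₁) = 0.457 × 1.024^(27.9−20.0)
= 0.457 × 1.024^7.90 = 0.457 × 1.206 = 0.5512 d⁻¹.

k_a ≈ 0.551 d⁻¹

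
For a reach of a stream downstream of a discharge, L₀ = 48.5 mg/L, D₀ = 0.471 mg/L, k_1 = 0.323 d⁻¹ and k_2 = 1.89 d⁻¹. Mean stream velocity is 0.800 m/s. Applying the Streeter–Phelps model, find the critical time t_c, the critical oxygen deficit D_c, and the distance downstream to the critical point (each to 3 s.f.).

t_c ≈ 1.10 d; D_c ≈ 5.82 mg/L; x_c ≈ 75.8 km

t_c = [1/(k_2−k_1)] ln[(k_2/k_1)(1 − D₀(k_2−k_1)/(k_1 L₀))]
= [1/(1.89−0.323)] ln[(1.89/0.323)(1 − 0.471×1.567/(0.323×48.5))]
= (1/1.567) ln[5.851 × 0.9529] = 0.6382 × ln(5.576) = 0.6382 × 1.718 = 1.097 d.
L(t_c) = L₀ e^(−k_1 t_c) = 48.5 × 0.7017 = 34.03 mg/L, and at the critical point k_2 D_c = k_1 L, so D_c = (0.323/1.89) × 34.03 = 5.816 mg/L.
x_c = v t_c = 0.800 m/s × 1.097 d × 86400 s/d = 75800 m ≈ 75.8 km.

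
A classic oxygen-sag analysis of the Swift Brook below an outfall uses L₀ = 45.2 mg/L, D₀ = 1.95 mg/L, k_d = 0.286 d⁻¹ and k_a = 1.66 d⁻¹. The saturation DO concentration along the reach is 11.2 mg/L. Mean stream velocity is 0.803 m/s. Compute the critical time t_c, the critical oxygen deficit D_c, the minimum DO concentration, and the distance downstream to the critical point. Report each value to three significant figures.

t_c ≈ 1.11 d; D_c ≈ 5.67 mg/L; min DO ≈ 5.53 mg/L; x_c ≈ 77.1 km

At the critical point dD/dt = 0, so k_d L₀ e^(−k_d t) = k_a D. Substituting D(t) from the Streeter–Phelps equation and solving for t gives
t_c = ln[(k_a/k_d)(1 − D₀(k_a−k_d)/(k_d L₀))] / (k_a−k_d).
Here k_a−k_d = 1.374 d⁻¹ and 1 − D₀(k_a−k_d)/(k_d L₀) = 1 − 1.95×1.374/(0.286×45.2) = 0.7927, so
t_c = ln(5.804 × 0.7927) / 1.374 = 1.526 / 1.374 = 1.111 d.
L(t_c) = L₀ e^(−k_d t_c) = 45.2 × 0.7278 = 32.90 mg/L, and at the critical point k_a D_c = k_d L, so D_c = (0.286/1.66) × 32.90 = 5.668 mg/L.
Minimum DO = C_s − D_c = 11.2 − 5.668 = 5.532 mg/L.
x_c = v t_c = 0.803 m/s × 1.111 d × 86400 s/d = 77070 m ≈ 77.1 km.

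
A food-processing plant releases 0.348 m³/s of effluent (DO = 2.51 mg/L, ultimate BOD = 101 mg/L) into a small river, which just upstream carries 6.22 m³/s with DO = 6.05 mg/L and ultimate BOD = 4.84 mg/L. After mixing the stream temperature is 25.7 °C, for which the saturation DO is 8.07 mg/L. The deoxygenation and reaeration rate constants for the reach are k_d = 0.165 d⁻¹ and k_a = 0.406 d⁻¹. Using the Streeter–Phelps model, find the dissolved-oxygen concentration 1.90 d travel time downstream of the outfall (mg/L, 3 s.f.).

Mixed DO = (6.22×6.05 + 0.348×2.51)/(6.22+0.348) = 38.50/6.568 = 5.862 mg/L.
Mixed L₀ = (6.22×4.84 + 0.348×101)/(6.568) = 65.25/6.568 = 9.935 mg/L.
Initial deficit D₀ = C_s − DO₀ = 8.07 − 5.862 = 2.208 mg/L.
D(1.90) = [0.165×9.935/(0.406−0.165)](e^(−0.165×1.90) − e^(−0.406×1.90)) + 2.208 e^(−0.406×1.90)
= 6.802 × (0.7309 − 0.4624) + 2.208 × 0.4624 = 2.847 mg/L.
DO = 8.07 − 2.847 = 5.223 mg/L.

DO ≈ 5.22 mg/L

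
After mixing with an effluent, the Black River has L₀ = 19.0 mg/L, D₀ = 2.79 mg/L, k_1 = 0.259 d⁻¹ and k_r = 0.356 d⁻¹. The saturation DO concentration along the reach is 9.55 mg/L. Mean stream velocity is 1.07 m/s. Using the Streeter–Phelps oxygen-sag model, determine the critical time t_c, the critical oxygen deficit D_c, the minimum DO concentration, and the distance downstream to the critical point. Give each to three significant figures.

At the critical point dD/dt = 0, so k_1 L₀ e^(−k_1 t) = k_r D. Substituting D(t) from the Streeter–Phelps equation and solving for t gives
t_c = ln[(k_r/k_1)(1 − D₀(k_r−k_1)/(k_1 L₀))] / (k_r−k_1).
Here k_r−k_1 = 0.09700 d⁻¹ and 1 − D₀(k_r−k_1)/(k_1 L₀) = 1 − 2.79×0.09700/(0.259×19.0) = 0.9450, so
t_c = ln(1.375 × 0.9450) / 0.09700 = 0.2615 / 0.09700 = 2.696 d.
D_c = (k_1/k_r) L₀ e^(−k_1 t_c) = (0.259/0.356) × 19.0 × e^(−0.259×2.696) = 0.7275 × 19.0 × 0.4974 = 6.876 mg/L.
Minimum DO = C_s − D_c = 9.55 − 6.876 = 2.674 mg/L.
x_c = v t_c = 1.07 m/s × 2.696 d × 86400 s/d = 249300 m ≈ 249 km.

t_c ≈ 2.70 d; D_c ≈ 6.88 mg/L; min DO ≈ 2.67 mg/L; x_c ≈ 249 km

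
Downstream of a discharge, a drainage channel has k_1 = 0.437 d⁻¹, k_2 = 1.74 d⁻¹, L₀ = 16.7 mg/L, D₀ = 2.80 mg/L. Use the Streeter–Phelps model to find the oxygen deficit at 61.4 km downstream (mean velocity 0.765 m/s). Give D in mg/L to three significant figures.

D ≈ 3.18 mg/L

Travel time t = x/v = 61.4 km / (0.765 m/s) = 61400 m / 0.765 m/s = 80260 s = 0.9290 d.
k_1 L₀/(k_2−k_1) = 0.437×16.7/(1.74−0.437) = 7.298/1.303 = 5.601 mg/L.
e^(−k_1 t) = e^(−0.437×0.9290) = 0.6663; e^(−k_2 t) = e^(−1.74×0.9290) = 0.1986.
D = 5.601 × (0.6663 − 0.1986) + 2.80 × 0.1986 = 2.620 + 0.5561 = 3.176 mg/L.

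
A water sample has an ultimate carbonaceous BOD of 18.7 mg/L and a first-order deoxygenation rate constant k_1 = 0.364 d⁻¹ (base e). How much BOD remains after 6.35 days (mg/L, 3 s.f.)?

L ≈ 1.85 mg/L

L_t = L₀ e^(−k_1 t) = 18.7 × e^(−0.364×6.35) = 18.7 × 0.09912 = 1.854 mg/L.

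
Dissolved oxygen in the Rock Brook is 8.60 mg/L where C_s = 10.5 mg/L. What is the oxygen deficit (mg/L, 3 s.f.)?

D = C_s − C = 10.5 − 8.60 = 1.90 mg/L.

D ≈ 1.90 mg/L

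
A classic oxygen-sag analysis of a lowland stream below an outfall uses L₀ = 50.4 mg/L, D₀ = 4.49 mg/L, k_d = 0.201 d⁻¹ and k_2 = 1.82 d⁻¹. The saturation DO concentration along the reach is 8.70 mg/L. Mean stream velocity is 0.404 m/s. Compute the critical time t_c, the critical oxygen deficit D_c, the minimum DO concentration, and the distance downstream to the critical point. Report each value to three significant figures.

t_c ≈ 0.580 d; D_c ≈ 4.95 mg/L; min DO ≈ 3.75 mg/L; x_c ≈ 20.2 km

With k_2/k_d = 9.055 and 1 − D₀(k_2−k_d)/(k_d L₀) = 0.2824,
t_c = ln(9.055 × 0.2824) / (1.82 − 0.201) = ln(2.557) / 1.619 = 0.9389/1.619 = 0.5800 d.
L(t_c) = L₀ e^(−k_d t_c) = 50.4 × 0.8900 = 44.85 mg/L, and at the critical point k_2 D_c = k_d L, so D_c = (0.201/1.82) × 44.85 = 4.954 mg/L.
Minimum DO = C_s − D_c = 8.70 − 4.954 = 3.746 mg/L.
x_c = v t_c = 0.404 m/s × 0.5800 d × 86400 s/d = 20240 m ≈ 20.2 km.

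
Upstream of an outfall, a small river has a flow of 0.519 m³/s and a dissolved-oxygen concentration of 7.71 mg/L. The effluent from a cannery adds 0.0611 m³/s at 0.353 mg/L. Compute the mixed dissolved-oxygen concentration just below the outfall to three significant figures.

6.94 mg/L

Flow-weighted mixing: C = (Q_r C_r + Q_w C_w)/(Q_r + Q_w)
= (0.519×7.71 + 0.0611×0.353)/(0.519 + 0.0611) = 4.023/0.5801 = 6.935 mg/L.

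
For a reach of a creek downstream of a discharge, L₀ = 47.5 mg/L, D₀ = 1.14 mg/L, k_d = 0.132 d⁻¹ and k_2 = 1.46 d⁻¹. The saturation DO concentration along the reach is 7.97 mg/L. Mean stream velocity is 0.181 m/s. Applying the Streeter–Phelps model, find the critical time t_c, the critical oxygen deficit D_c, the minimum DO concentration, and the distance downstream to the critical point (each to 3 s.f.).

With k_2/k_d = 11.06 and 1 − D₀(k_2−k_d)/(k_d L₀) = 0.7585,
t_c = ln(11.06 × 0.7585) / (1.46 − 0.132) = ln(8.390) / 1.328 = 2.127/1.328 = 1.602 d.
L(t_c) = L₀ e^(−k_d t_c) = 47.5 × 0.8094 = 38.45 mg/L, and at the critical point k_2 D_c = k_d L, so D_c = (0.132/1.46) × 38.45 = 3.476 mg/L.
Minimum DO = C_s − D_c = 7.97 − 3.476 = 4.494 mg/L.
x_c = v t_c = 0.181 m/s × 1.602 d × 86400 s/d = 25050 m ≈ 25.0 km.

t_c ≈ 1.60 d; D_c ≈ 3.48 mg/L; min DO ≈ 4.49 mg/L; x_c ≈ 25.0 km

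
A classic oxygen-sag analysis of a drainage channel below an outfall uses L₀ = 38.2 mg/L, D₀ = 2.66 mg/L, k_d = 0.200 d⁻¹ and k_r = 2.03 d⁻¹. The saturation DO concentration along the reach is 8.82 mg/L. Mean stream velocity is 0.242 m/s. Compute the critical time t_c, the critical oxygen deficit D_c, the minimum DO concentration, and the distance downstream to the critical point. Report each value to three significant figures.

t_c ≈ 0.712 d; D_c ≈ 3.26 mg/L; min DO ≈ 5.56 mg/L; x_c ≈ 14.9 km

t_c = [1/(k_r−k_d)] ln[(k_r/k_d)(1 − D₀(k_r−k_d)/(k_d L₀))]
= [1/(2.03−0.200)] ln[(2.03/0.200)(1 − 2.66×1.830/(0.200×38.2))]
= (1/1.830) ln[10.15 × 0.3629] = 0.5464 × ln(3.683) = 0.5464 × 1.304 = 0.7124 d.
L(t_c) = L₀ e^(−k_d t_c) = 38.2 × 0.8672 = 33.13 mg/L, and at the critical point k_r D_c = k_d L, so D_c = (0.200/2.03) × 33.13 = 3.264 mg/L.
Minimum DO = C_s − D_c = 8.82 − 3.264 = 5.556 mg/L.
x_c = v t_c = 0.242 m/s × 0.7124 d × 86400 s/d = 14900 m ≈ 14.9 km.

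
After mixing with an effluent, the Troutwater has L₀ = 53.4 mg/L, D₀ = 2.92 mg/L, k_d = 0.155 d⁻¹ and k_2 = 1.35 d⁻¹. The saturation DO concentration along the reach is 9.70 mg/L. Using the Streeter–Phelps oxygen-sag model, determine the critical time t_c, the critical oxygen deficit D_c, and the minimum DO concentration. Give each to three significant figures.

t_c ≈ 1.35 d; D_c ≈ 4.97 mg/L; min DO ≈ 4.73 mg/L

t_c = [1/(k_2−k_d)] ln[(k_2/k_d)(1 − D₀(k_2−k_d)/(k_d L₀))]
= [1/(1.35−0.155)] ln[(1.35/0.155)(1 − 2.92×1.195/(0.155×53.4))]
= (1/1.195) ln[8.710 × 0.5784] = 0.8368 × ln(5.038) = 0.8368 × 1.617 = 1.353 d.
D_c = (k_d/k_2) L₀ e^(−k_d t_c) = (0.155/1.35) × 53.4 × e^(−0.155×1.353) = 0.1148 × 53.4 × 0.8108 = 4.971 mg/L.
Minimum DO = C_s − D_c = 9.70 − 4.971 = 4.729 mg/L.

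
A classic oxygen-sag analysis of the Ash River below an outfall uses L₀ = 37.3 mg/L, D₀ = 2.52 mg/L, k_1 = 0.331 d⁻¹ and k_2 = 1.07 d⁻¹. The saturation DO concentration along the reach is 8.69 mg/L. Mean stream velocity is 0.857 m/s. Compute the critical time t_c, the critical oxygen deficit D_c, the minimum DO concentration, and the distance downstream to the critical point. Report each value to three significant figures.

With k_2/k_1 = 3.233 and 1 − D₀(k_2−k_1)/(k_1 L₀) = 0.8492,
t_c = ln(3.233 × 0.8492) / (1.07 − 0.331) = ln(2.745) / 0.7390 = 1.010/0.7390 = 1.366 d.
L(t_c) = L₀ e^(−k_1 t_c) = 37.3 × 0.6362 = 23.73 mg/L, and at the critical point k_2 D_c = k_1 L, so D_c = (0.331/1.07) × 23.73 = 7.341 mg/L.
Minimum DO = C_s − D_c = 8.69 − 7.341 = 1.349 mg/L.
x_c = v t_c = 0.857 m/s × 1.366 d × 86400 s/d = 101200 m ≈ 101 km.

t_c ≈ 1.37 d; D_c ≈ 7.34 mg/L; min DO ≈ 1.35 mg/L; x_c ≈ 101 km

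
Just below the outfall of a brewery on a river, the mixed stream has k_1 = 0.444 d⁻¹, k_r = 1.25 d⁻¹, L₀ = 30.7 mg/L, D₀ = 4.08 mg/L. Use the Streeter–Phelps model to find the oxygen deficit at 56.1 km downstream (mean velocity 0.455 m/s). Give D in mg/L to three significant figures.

D ≈ 6.82 mg/L

Travel time t = x/v = 56.1 km / (0.455 m/s) = 56100 m / 0.455 m/s = 123300 s = 1.427 d.
k_1 L₀/(k_r−k_1) = 0.444×30.7/(1.25−0.444) = 13.63/0.8060 = 16.91 mg/L.
e^(−k_1 t) = e^(−0.444×1.427) = 0.5307; e^(−k_r t) = e^(−1.25×1.427) = 0.1680.
D = 16.91 × (0.5307 − 0.1680) + 4.08 × 0.1680 = 6.133 + 0.6854 = 6.819 mg/L.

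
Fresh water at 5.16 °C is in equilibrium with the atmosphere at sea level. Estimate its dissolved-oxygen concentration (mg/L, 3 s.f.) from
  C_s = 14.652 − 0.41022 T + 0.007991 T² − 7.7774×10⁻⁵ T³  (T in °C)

C_s = 14.652 − 0.41022×5.16 + 0.007991×5.16² − 7.7774×10⁻⁵×5.16³ = 12.74 mg/L.

C_s ≈ 12.7 mg/L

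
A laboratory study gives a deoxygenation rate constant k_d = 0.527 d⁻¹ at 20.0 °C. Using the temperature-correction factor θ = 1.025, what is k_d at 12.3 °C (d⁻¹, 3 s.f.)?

k_d ≈ 0.436 d⁻¹

k_d(T₂) = k_d(T₁) · θ^(T₂−T₁) = 0.527 × 1.025^(12.3−20.0)
= 0.527 × 1.025^-7.70 = 0.527 × 0.8268 = 0.4357 d⁻¹.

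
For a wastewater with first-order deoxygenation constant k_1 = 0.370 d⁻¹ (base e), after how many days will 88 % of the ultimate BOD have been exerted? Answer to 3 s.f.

y/L₀ = 1 − e^(−k_1 t) = 0.88 ⇒ e^(−k_1 t) = 0.120
t = −ln(0.120) / 0.370 = 2.120 / 0.370 = 5.730 d.

t ≈ 5.73 d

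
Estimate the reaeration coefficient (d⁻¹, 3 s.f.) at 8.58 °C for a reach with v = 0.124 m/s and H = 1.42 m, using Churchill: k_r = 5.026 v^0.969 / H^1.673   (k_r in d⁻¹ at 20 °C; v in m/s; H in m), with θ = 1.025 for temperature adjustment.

k_r ≈ 0.279 d⁻¹

k_r(20) = 5.026 × 0.124^0.969 / 1.42^1.673 = 5.026 × 0.1323 / 1.798 = 0.3698 d⁻¹.
k_r(8.58) = 0.3698 × 1.025^(8.58−20) = 0.3698 × 0.7543 = 0.2789 d⁻¹.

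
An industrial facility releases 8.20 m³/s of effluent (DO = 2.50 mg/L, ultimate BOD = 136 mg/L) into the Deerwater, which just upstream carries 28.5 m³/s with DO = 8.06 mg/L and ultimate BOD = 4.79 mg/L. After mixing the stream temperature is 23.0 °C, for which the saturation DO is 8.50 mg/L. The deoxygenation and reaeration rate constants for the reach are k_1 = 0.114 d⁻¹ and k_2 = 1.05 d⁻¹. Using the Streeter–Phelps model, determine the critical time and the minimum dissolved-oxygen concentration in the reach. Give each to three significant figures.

t_c ≈ 1.82 d; minimum DO ≈ 5.49 mg/L

Mixed DO = (28.5×8.06 + 8.20×2.50)/(28.5+8.20) = 250.2/36.70 = 6.818 mg/L.
Mixed L₀ = (28.5×4.79 + 8.20×136)/(36.70) = 1252/36.70 = 34.11 mg/L.
Initial deficit D₀ = C_s − DO₀ = 8.50 − 6.818 = 1.682 mg/L.
t_c = (1/0.9360) ln[(1.05/0.114)(1 − 1.682×0.9360/(0.114×34.11))] = 1.068 × ln(5.480) = 1.818 d.
D_c = (0.114/1.05) × 34.11 × e^(−0.114×1.818) = 0.1086 × 34.11 × 0.8129 = 3.010 mg/L.
Minimum DO = 8.50 − 3.010 = 5.490 mg/L.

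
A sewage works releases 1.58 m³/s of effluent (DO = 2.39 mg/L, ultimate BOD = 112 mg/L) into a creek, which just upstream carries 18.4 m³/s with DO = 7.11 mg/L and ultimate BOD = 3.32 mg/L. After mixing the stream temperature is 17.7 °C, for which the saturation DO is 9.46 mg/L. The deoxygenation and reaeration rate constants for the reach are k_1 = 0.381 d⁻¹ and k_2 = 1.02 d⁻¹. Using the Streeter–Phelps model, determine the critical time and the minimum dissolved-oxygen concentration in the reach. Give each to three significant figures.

t_c ≈ 0.785 d; minimum DO ≈ 6.16 mg/L

Mixed DO = (18.4×7.11 + 1.58×2.39)/(18.4+1.58) = 134.6/19.98 = 6.737 mg/L.
Mixed L₀ = (18.4×3.32 + 1.58×112)/(19.98) = 238.0/19.98 = 11.91 mg/L.
Initial deficit D₀ = C_s − DO₀ = 9.46 − 6.737 = 2.723 mg/L.
t_c = (1/0.6390) ln[(1.02/0.381)(1 − 2.723×0.6390/(0.381×11.91))] = 1.565 × ln(1.651) = 0.7845 d.
D_c = (0.381/1.02) × 11.91 × e^(−0.381×0.7845) = 0.3735 × 11.91 × 0.7416 = 3.301 mg/L.
Minimum DO = 9.46 − 3.301 = 6.159 mg/L.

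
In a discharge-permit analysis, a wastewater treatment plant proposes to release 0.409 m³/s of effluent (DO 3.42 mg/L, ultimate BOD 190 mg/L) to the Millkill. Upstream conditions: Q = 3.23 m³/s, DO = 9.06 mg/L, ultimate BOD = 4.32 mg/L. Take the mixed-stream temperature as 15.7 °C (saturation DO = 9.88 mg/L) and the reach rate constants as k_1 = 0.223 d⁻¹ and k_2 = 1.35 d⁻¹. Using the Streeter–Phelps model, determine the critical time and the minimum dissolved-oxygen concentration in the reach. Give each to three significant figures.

t_c ≈ 1.29 d; minimum DO ≈ 6.76 mg/L

Mixed DO = (3.23×9.06 + 0.409×3.42)/(3.23+0.409) = 30.66/3.639 = 8.426 mg/L.
Mixed L₀ = (3.23×4.32 + 0.409×190)/(3.639) = 91.66/3.639 = 25.19 mg/L.
Initial deficit D₀ = C_s − DO₀ = 9.88 − 8.426 = 1.454 mg/L.
t_c = (1/1.127) ln[(1.35/0.223)(1 − 1.454×1.127/(0.223×25.19))] = 0.8873 × ln(4.288) = 1.292 d.
D_c = (0.223/1.35) × 25.19 × e^(−0.223×1.292) = 0.1652 × 25.19 × 0.7497 = 3.119 mg/L.
Minimum DO = 9.88 − 3.119 = 6.761 mg/L.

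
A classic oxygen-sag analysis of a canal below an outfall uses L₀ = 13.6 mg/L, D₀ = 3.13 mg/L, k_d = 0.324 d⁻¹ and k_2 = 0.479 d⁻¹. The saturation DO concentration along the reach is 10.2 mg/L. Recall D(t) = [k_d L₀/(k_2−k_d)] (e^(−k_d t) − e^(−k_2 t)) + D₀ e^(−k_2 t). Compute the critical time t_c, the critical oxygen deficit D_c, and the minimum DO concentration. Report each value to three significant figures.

t_c ≈ 1.77 d; D_c ≈ 5.18 mg/L; min DO ≈ 5.02 mg/L

With k_2/k_d = 1.478 and 1 − D₀(k_2−k_d)/(k_d L₀) = 0.8899,
t_c = ln(1.478 × 0.8899) / (0.479 − 0.324) = ln(1.316) / 0.1550 = 0.2743/0.1550 = 1.770 d.
D_c = (k_d/k_2) L₀ e^(−k_d t_c) = (0.324/0.479) × 13.6 × e^(−0.324×1.770) = 0.6764 × 13.6 × 0.5636 = 5.185 mg/L.
Minimum DO = C_s − D_c = 10.2 − 5.185 = 5.015 mg/L.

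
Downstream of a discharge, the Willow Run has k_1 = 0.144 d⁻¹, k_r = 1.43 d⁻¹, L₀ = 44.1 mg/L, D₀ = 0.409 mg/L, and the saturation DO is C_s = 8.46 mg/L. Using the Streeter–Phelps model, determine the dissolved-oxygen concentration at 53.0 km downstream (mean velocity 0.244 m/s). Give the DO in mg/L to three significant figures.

Travel time t = x/v = 53.0 km / (0.244 m/s) = 53000 m / 0.244 m/s = 217200 s = 2.514 d.
k_1 L₀/(k_r−k_1) = 0.144×44.1/(1.43−0.144) = 6.350/1.286 = 4.938 mg/L.
e^(−k_1 t) = e^(−0.144×2.514) = 0.6963; e^(−k_r t) = e^(−1.43×2.514) = 0.02746.
D = 4.938 × (0.6963 − 0.02746) + 0.409 × 0.02746 = 3.303 + 0.01123 = 3.314 mg/L.
DO = C_s − D = 8.46 − 3.314 = 5.146 mg/L.

DO ≈ 5.15 mg/L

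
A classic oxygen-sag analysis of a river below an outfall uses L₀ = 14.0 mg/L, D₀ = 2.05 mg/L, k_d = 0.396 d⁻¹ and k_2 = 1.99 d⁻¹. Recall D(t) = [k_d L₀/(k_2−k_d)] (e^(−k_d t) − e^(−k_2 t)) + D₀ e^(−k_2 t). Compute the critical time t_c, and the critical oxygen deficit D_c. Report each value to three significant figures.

t_c ≈ 0.454 d; D_c ≈ 2.33 mg/L

At the critical point dD/dt = 0, so k_d L₀ e^(−k_d t) = k_2 D. Substituting D(t) from the Streeter–Phelps equation and solving for t gives
t_c = ln[(k_2/k_d)(1 − D₀(k_2−k_d)/(k_d L₀))] / (k_2−k_d).
Here k_2−k_d = 1.594 d⁻¹ and 1 − D₀(k_2−k_d)/(k_d L₀) = 1 − 2.05×1.594/(0.396×14.0) = 0.4106, so
t_c = ln(5.025 × 0.4106) / 1.594 = 0.7243 / 1.594 = 0.4544 d.
D_c = (k_d/k_2) L₀ e^(−k_d t_c) = (0.396/1.99) × 14.0 × e^(−0.396×0.4544) = 0.1990 × 14.0 × 0.8353 = 2.327 mg/L.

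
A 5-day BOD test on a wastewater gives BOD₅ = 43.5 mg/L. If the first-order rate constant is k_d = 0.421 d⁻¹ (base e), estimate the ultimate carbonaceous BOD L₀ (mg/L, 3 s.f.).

L₀ ≈ 49.5 mg/L

BOD₅ = L₀(1 − e^(−5k_d)) ⇒ L₀ = BOD₅ / (1 − e^(−5×0.421))
= 43.5 / (1 − 0.1218) = 43.5 / 0.8782 = 49.54 mg/L.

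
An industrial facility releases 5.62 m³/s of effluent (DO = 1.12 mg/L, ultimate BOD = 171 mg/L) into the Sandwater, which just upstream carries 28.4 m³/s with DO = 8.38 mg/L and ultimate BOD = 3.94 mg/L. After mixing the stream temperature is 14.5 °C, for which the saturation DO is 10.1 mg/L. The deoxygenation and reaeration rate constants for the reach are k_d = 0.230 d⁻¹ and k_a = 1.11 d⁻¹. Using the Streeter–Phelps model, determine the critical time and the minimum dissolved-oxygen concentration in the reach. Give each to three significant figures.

t_c ≈ 1.29 d; minimum DO ≈ 5.24 mg/L

Mixed DO = (28.4×8.38 + 5.62×1.12)/(28.4+5.62) = 244.3/34.02 = 7.181 mg/L.
Mixed L₀ = (28.4×3.94 + 5.62×171)/(34.02) = 1073/34.02 = 31.54 mg/L.
Initial deficit D₀ = C_s − DO₀ = 10.1 − 7.181 = 2.919 mg/L.
t_c = (1/0.8800) ln[(1.11/0.230)(1 − 2.919×0.8800/(0.230×31.54))] = 1.136 × ln(3.117) = 1.292 d.
D_c = (0.230/1.11) × 31.54 × e^(−0.230×1.292) = 0.2072 × 31.54 × 0.7430 = 4.855 mg/L.
Minimum DO = 10.1 − 4.855 = 5.245 mg/L.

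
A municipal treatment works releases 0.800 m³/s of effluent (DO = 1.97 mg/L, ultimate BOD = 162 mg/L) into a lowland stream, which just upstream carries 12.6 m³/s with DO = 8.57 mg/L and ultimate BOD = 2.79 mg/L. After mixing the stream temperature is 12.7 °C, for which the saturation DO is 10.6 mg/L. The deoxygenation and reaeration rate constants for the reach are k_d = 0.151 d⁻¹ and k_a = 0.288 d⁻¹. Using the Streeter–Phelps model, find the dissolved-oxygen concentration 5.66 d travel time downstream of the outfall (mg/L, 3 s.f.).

DO ≈ 7.01 mg/L

Mixed DO = (12.6×8.57 + 0.800×1.97)/(12.6+0.800) = 109.6/13.40 = 8.176 mg/L.
Mixed L₀ = (12.6×2.79 + 0.800×162)/(13.40) = 164.8/13.40 = 12.30 mg/L.
Initial deficit D₀ = C_s − DO₀ = 10.6 − 8.176 = 2.424 mg/L.
D(5.66) = [0.151×12.30/(0.288−0.151)](e^(−0.151×5.66) − e^(−0.288×5.66)) + 2.424 e^(−0.288×5.66)
= 13.55 × (0.4254 − 0.1959) + 2.424 × 0.1959 = 3.585 mg/L.
DO = 10.6 − 3.585 = 7.015 mg/L.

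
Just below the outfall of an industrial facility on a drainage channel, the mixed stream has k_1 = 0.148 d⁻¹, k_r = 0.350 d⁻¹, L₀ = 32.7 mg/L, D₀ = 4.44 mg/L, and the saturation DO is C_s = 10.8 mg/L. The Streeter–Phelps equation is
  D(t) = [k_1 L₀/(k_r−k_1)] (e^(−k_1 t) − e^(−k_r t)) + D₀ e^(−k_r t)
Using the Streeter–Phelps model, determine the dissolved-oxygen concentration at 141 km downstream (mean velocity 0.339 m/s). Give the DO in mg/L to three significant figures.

Travel time t = x/v = 141 km / (0.339 m/s) = 141000 m / 0.339 m/s = 415900 s = 4.814 d.
k_1 L₀/(k_r−k_1) = 0.148×32.7/(0.350−0.148) = 4.840/0.2020 = 23.96 mg/L.
e^(−k_1 t) = e^(−0.148×4.814) = 0.4904; e^(−k_r t) = e^(−0.350×4.814) = 0.1855.
D = 23.96 × (0.4904 − 0.1855) + 4.44 × 0.1855 = 7.307 + 0.8235 = 8.130 mg/L.
DO = C_s − D = 10.8 − 8.130 = 2.670 mg/L.

DO ≈ 2.67 mg/L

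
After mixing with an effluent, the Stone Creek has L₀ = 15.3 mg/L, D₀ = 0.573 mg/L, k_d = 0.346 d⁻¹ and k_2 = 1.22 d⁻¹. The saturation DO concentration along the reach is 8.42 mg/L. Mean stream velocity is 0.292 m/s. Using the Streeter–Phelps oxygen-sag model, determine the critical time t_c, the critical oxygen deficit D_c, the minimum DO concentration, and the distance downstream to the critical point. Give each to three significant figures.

t_c = [1/(k_2−k_d)] ln[(k_2/k_d)(1 − D₀(k_2−k_d)/(k_d L₀))]
= [1/(1.22−0.346)] ln[(1.22/0.346)(1 − 0.573×0.8740/(0.346×15.3))]
= (1/0.8740) ln[3.526 × 0.9054] = 1.144 × ln(3.192) = 1.144 × 1.161 = 1.328 d.
D_c = (k_d/k_2) L₀ e^(−k_d t_c) = (0.346/1.22) × 15.3 × e^(−0.346×1.328) = 0.2836 × 15.3 × 0.6316 = 2.741 mg/L.
Minimum DO = C_s − D_c = 8.42 − 2.741 = 5.679 mg/L.
x_c = v t_c = 0.292 m/s × 1.328 d × 86400 s/d = 33510 m ≈ 33.5 km.

t_c ≈ 1.33 d; D_c ≈ 2.74 mg/L; min DO ≈ 5.68 mg/L; x_c ≈ 33.5 km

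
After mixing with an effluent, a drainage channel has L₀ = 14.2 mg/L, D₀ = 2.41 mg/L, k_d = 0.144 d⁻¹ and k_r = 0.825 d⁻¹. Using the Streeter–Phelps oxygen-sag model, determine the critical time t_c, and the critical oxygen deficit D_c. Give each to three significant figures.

At the critical point dD/dt = 0, so k_d L₀ e^(−k_d t) = k_r D. Substituting D(t) from the Streeter–Phelps equation and solving for t gives
t_c = ln[(k_r/k_d)(1 − D₀(k_r−k_d)/(k_d L₀))] / (k_r−k_d).
Here k_r−k_d = 0.6810 d⁻¹ and 1 − D₀(k_r−k_d)/(k_d L₀) = 1 − 2.41×0.6810/(0.144×14.2) = 0.1974, so
t_c = ln(5.729 × 0.1974) / 0.6810 = 0.1229 / 0.6810 = 0.1805 d.
L(t_c) = L₀ e^(−k_d t_c) = 14.2 × 0.9743 = 13.84 mg/L, and at the critical point k_r D_c = k_d L, so D_c = (0.144/0.825) × 13.84 = 2.415 mg/L.

t_c ≈ 0.180 d; D_c ≈ 2.41 mg/L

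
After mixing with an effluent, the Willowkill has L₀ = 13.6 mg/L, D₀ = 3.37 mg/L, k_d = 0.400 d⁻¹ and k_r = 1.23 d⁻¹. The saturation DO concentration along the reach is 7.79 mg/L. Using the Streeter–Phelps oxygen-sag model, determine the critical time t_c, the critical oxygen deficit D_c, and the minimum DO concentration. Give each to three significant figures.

t_c ≈ 0.484 d; D_c ≈ 3.64 mg/L; min DO ≈ 4.15 mg/L

At the critical point dD/dt = 0, so k_d L₀ e^(−k_d t) = k_r D. Substituting D(t) from the Streeter–Phelps equation and solving for t gives
t_c = ln[(k_r/k_d)(1 − D₀(k_r−k_d)/(k_d L₀))] / (k_r−k_d).
Here k_r−k_d = 0.8300 d⁻¹ and 1 − D₀(k_r−k_d)/(k_d L₀) = 1 − 3.37×0.8300/(0.400×13.6) = 0.4858, so
t_c = ln(3.075 × 0.4858) / 0.8300 = 0.4014 / 0.8300 = 0.4836 d.
D_c = (k_d/k_r) L₀ e^(−k_d t_c) = (0.400/1.23) × 13.6 × e^(−0.400×0.4836) = 0.3252 × 13.6 × 0.8241 = 3.645 mg/L.
Minimum DO = C_s − D_c = 7.79 − 3.645 = 4.145 mg/L.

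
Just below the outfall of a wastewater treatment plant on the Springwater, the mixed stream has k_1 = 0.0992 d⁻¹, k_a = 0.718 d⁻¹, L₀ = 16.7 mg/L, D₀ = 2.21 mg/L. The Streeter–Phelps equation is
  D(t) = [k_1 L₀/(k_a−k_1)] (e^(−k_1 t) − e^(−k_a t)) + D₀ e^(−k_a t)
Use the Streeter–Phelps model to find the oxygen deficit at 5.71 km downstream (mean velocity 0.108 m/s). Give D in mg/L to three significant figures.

Travel time t = x/v = 5.71 km / (0.108 m/s) = 5710 m / 0.108 m/s = 52870 s = 0.6119 d.
k_1 L₀/(k_a−k_1) = 0.0992×16.7/(0.718−0.0992) = 1.657/0.6188 = 2.677 mg/L.
e^(−k_1 t) = e^(−0.0992×0.6119) = 0.9411; e^(−k_a t) = e^(−0.718×0.6119) = 0.6444.
D = 2.677 × (0.9411 − 0.6444) + 2.21 × 0.6444 = 0.7942 + 1.424 = 2.218 mg/L.

D ≈ 2.22 mg/L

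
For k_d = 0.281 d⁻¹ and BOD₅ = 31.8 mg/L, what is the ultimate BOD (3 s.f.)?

L₀ ≈ 42.1 mg/L

BOD₅ = L₀(1 − e^(−5k_d)) ⇒ L₀ = BOD₅ / (1 − e^(−5×0.281))
= 31.8 / (1 − 0.2454) = 31.8 / 0.7546 = 42.14 mg/L.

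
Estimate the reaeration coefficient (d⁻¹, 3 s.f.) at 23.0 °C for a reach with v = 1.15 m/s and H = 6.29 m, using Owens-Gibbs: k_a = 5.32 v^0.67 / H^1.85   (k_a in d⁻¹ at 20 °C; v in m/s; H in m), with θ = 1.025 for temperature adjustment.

k_a(20) = 5.32 × 1.15^0.67 / 6.29^1.85 = 5.32 × 1.098 / 30.03 = 0.1946 d⁻¹.
k_a(23.0) = 0.1946 × 1.025^(23.0−20) = 0.1946 × 1.077 = 0.2095 d⁻¹.

k_a ≈ 0.210 d⁻¹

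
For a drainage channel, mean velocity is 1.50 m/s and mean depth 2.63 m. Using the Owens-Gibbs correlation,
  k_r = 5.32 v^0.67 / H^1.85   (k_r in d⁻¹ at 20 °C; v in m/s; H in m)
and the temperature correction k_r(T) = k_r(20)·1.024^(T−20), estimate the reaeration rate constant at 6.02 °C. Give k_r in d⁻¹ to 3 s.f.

k_r ≈ 0.837 d⁻¹

k_r(20) = 5.32 × 1.50^0.67 / 2.63^1.85 = 5.32 × 1.312 / 5.983 = 1.167 d⁻¹.
k_r(6.02) = 1.167 × 1.024^(6.02−20) = 1.167 × 0.7178 = 0.8375 d⁻¹.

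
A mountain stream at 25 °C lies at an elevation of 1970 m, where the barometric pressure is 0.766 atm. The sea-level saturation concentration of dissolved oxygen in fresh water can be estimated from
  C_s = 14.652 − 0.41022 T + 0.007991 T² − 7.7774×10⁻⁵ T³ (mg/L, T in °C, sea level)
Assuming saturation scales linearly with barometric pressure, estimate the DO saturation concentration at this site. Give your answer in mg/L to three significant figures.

At sea level: C_s = 14.652 − 0.41022×25 + 0.007991×25² − 7.7774×10⁻⁵×25³ = 8.176 mg/L.
Pressure correction: C_s' = 8.176 × 0.766 = 6.263 mg/L.

C_s ≈ 6.26 mg/L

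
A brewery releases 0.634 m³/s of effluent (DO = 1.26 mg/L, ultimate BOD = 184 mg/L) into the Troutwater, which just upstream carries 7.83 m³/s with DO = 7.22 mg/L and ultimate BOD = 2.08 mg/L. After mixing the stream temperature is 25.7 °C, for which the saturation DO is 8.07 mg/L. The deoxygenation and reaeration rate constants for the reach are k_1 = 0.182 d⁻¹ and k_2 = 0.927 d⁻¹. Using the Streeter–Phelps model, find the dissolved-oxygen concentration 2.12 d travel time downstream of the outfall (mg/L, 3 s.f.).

Mixed DO = (7.83×7.22 + 0.634×1.26)/(7.83+0.634) = 57.33/8.464 = 6.774 mg/L.
Mixed L₀ = (7.83×2.08 + 0.634×184)/(8.464) = 132.9/8.464 = 15.71 mg/L.
Initial deficit D₀ = C_s − DO₀ = 8.07 − 6.774 = 1.296 mg/L.
D(2.12) = [0.182×15.71/(0.927−0.182)](e^(−0.182×2.12) − e^(−0.927×2.12)) + 1.296 e^(−0.927×2.12)
= 3.837 × (0.6799 − 0.1401) + 1.296 × 0.1401 = 2.253 mg/L.
DO = 8.07 − 2.253 = 5.817 mg/L.

DO ≈ 5.82 mg/L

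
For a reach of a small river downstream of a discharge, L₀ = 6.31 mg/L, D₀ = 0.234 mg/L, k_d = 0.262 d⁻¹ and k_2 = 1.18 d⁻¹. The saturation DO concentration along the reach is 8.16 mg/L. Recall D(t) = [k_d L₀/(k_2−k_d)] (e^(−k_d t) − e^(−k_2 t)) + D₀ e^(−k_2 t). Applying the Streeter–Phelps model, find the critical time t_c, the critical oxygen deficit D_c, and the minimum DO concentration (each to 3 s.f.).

t_c = [1/(k_2−k_d)] ln[(k_2/k_d)(1 − D₀(k_2−k_d)/(k_d L₀))]
= [1/(1.18−0.262)] ln[(1.18/0.262)(1 − 0.234×0.9180/(0.262×6.31))]
= (1/0.9180) ln[4.504 × 0.8701] = 1.089 × ln(3.919) = 1.089 × 1.366 = 1.488 d.
D_c = (k_d/k_2) L₀ e^(−k_d t_c) = (0.262/1.18) × 6.31 × e^(−0.262×1.488) = 0.2220 × 6.31 × 0.6772 = 0.9488 mg/L.
Minimum DO = C_s − D_c = 8.16 − 0.9488 = 7.211 mg/L.

t_c ≈ 1.49 d; D_c ≈ 0.949 mg/L; min DO ≈ 7.21 mg/L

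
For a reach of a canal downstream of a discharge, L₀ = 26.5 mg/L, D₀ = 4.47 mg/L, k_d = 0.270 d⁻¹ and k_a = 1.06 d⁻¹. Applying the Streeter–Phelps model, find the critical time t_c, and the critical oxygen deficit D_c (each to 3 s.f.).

At the critical point dD/dt = 0, so k_d L₀ e^(−k_d t) = k_a D. Substituting D(t) from the Streeter–Phelps equation and solving for t gives
t_c = ln[(k_a/k_d)(1 − D₀(k_a−k_d)/(k_d L₀))] / (k_a−k_d).
Here k_a−k_d = 0.7900 d⁻¹ and 1 − D₀(k_a−k_d)/(k_d L₀) = 1 − 4.47×0.7900/(0.270×26.5) = 0.5065, so
t_c = ln(3.926 × 0.5065) / 0.7900 = 0.6873 / 0.7900 = 0.8700 d.
L(t_c) = L₀ e^(−k_d t_c) = 26.5 × 0.7907 = 20.95 mg/L, and at the critical point k_a D_c = k_d L, so D_c = (0.270/1.06) × 20.95 = 5.337 mg/L.

t_c ≈ 0.870 d; D_c ≈ 5.34 mg/L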